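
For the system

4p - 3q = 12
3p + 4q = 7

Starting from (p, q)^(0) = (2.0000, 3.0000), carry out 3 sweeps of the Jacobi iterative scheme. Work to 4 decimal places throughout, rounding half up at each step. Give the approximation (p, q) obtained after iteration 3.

(1.3594, -0.6406)

Iteration 1:
  p = (12 - (-3)·3.0000) / (4) = 5.2500
  q = (7 - (3)·2.0000) / (4) = 0.2500
Iteration 2:
  p = (12 - (-3)·0.2500) / (4) = 3.1875
  q = (7 - (3)·5.2500) / (4) = -2.1875
Iteration 3:
  p = (12 - (-3)·-2.1875) / (4) = 1.3594
  q = (7 - (3)·3.1875) / (4) = -0.6406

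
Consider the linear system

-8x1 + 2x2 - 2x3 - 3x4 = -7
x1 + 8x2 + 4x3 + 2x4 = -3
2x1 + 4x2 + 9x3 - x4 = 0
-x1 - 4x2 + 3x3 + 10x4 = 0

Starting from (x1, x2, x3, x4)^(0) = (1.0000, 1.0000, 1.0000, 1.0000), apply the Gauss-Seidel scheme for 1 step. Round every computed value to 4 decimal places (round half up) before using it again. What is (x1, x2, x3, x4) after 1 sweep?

(0.5000, -1.1875, 0.5278, -0.5833)

Iteration 1:
  x1 = (-7 - (2)·1.0000 - (-2)·1.0000 - (-3)·1.0000) / (-8) = 0.5000
  x2 = (-3 - (1)·0.5000 - (4)·1.0000 - (2)·1.0000) / (8) = -1.1875
  x3 = (0 - (2)·0.5000 - (4)·-1.1875 - (-1)·1.0000) / (9) = 0.5278
  x4 = (0 - (-1)·0.5000 - (-4)·-1.1875 - (3)·0.5278) / (10) = -0.5833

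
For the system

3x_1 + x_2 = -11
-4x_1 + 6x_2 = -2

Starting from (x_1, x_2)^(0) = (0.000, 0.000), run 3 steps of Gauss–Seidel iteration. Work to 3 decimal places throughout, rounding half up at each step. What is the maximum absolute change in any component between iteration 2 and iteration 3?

Iteration 1:
  x_1 = (-11 - (1)·0.000) / (3) = -3.667
  x_2 = (-2 - (-4)·-3.667) / (6) = -2.778
Iteration 2:
  x_1 = (-11 - (1)·-2.778) / (3) = -2.741
  x_2 = (-2 - (-4)·-2.741) / (6) = -2.161
Iteration 3:
  x_1 = (-11 - (1)·-2.161) / (3) = -2.946
  x_2 = (-2 - (-4)·-2.946) / (6) = -2.297
Change: (-0.205, -0.136) → max |·| = 0.205

0.205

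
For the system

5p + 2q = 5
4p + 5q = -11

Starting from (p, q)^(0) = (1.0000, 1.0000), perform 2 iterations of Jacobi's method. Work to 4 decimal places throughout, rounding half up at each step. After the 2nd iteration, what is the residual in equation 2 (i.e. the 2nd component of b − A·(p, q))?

Iteration 1:
  p = (5 - (2)·1.0000) / (5) = 0.6000
  q = (-11 - (4)·1.0000) / (5) = -3.0000
Iteration 2:
  p = (5 - (2)·-3.0000) / (5) = 2.2000
  q = (-11 - (4)·0.6000) / (5) = -2.6800
Residual b − A·x = (-0.6400, -6.4000)

-6.4000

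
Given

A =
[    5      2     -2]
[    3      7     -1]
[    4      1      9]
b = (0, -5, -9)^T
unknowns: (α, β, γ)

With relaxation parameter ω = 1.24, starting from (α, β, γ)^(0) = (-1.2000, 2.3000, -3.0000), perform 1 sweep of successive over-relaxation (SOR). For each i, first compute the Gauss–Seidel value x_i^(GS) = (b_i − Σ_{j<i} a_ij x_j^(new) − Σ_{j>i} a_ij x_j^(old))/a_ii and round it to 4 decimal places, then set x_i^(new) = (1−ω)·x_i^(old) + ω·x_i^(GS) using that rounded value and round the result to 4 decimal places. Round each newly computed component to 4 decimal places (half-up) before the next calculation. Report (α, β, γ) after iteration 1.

Iteration 1:
  α: GS value = (0 - (2)·2.3000 - (-2)·-3.0000) / (5) = -2.1200;  α ← (1−ω)·-1.2000 + ω·-2.1200 = -2.3408
  β: GS value = (-5 - (3)·-2.3408 - (-1)·-3.0000) / (7) = -0.1397;  β ← (1−ω)·2.3000 + ω·-0.1397 = -0.7252
  γ: GS value = (-9 - (4)·-2.3408 - (1)·-0.7252) / (9) = 0.1209;  γ ← (1−ω)·-3.0000 + ω·0.1209 = 0.8699

(-2.3408, -0.7252, 0.8699)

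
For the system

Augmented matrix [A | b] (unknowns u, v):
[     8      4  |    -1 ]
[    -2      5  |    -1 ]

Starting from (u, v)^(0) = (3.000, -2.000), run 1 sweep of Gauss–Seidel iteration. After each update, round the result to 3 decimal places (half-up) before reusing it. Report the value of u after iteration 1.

Iteration 1:
  u = (-1 - (4)·-2.000) / (8) = 0.875
  v = (-1 - (-2)·0.875) / (5) = 0.150

0.875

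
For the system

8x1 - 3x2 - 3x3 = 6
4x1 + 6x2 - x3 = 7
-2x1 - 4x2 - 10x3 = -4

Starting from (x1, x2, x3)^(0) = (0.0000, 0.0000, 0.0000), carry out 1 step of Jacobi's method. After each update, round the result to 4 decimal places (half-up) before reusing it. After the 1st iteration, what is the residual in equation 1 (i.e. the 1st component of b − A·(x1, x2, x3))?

4.7001

Iteration 1:
  x1 = (6 - (-3)·0.0000 - (-3)·0.0000) / (8) = 0.7500
  x2 = (7 - (4)·0.0000 - (-1)·0.0000) / (6) = 1.1667
  x3 = (-4 - (-2)·0.0000 - (-4)·0.0000) / (-10) = 0.4000
Residual b − A·x = (4.7001, -2.6002, 6.1668)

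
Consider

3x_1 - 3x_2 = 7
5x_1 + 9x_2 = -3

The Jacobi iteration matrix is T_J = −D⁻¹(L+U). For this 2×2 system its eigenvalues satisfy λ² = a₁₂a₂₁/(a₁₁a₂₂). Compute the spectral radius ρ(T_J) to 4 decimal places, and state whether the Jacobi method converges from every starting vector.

0.7454

a₁₂a₂₁/(a₁₁a₂₂) = (-3)·(5) / ((3)·(9)) = -0.555556
ρ = √|-0.555556| = √0.555556 = 0.7454
ρ < 1, so Jacobi converges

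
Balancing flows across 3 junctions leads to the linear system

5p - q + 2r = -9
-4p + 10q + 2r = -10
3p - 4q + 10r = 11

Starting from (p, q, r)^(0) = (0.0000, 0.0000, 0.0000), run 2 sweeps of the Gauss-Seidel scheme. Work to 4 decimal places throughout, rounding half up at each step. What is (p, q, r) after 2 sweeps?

Iteration 1:
  p = (-9 - (-1)·0.0000 - (2)·0.0000) / (5) = -1.8000
  q = (-10 - (-4)·-1.8000 - (2)·0.0000) / (10) = -1.7200
  r = (11 - (3)·-1.8000 - (-4)·-1.7200) / (10) = 0.9520
Iteration 2:
  p = (-9 - (-1)·-1.7200 - (2)·0.9520) / (5) = -2.5248
  q = (-10 - (-4)·-2.5248 - (2)·0.9520) / (10) = -2.2003
  r = (11 - (3)·-2.5248 - (-4)·-2.2003) / (10) = 0.9773

(-2.5248, -2.2003, 0.9773)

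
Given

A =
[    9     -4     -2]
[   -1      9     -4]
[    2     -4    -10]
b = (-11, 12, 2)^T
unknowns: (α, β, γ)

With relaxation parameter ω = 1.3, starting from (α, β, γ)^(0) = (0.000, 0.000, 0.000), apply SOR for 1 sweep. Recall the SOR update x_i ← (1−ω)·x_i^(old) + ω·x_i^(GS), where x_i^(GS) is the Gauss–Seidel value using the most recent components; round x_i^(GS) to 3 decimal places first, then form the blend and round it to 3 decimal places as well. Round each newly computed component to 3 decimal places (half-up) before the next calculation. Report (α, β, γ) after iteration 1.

(-1.589, 1.504, -1.455)

Iteration 1:
  α: GS value = (-11 - (-4)·0.000 - (-2)·0.000) / (9) = -1.222;  α ← (1−ω)·0.000 + ω·-1.222 = -1.589
  β: GS value = (12 - (-1)·-1.589 - (-4)·0.000) / (9) = 1.157;  β ← (1−ω)·0.000 + ω·1.157 = 1.504
  γ: GS value = (2 - (2)·-1.589 - (-4)·1.504) / (-10) = -1.119;  γ ← (1−ω)·0.000 + ω·-1.119 = -1.455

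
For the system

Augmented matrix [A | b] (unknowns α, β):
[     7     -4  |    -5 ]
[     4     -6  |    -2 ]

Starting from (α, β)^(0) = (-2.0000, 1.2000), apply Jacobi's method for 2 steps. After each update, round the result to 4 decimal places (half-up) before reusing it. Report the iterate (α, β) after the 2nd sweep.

(-1.2857, 0.3143)

Iteration 1:
  α = (-5 - (-4)·1.2000) / (7) = -0.0286
  β = (-2 - (4)·-2.0000) / (-6) = -1.0000
Iteration 2:
  α = (-5 - (-4)·-1.0000) / (7) = -1.2857
  β = (-2 - (4)·-0.0286) / (-6) = 0.3143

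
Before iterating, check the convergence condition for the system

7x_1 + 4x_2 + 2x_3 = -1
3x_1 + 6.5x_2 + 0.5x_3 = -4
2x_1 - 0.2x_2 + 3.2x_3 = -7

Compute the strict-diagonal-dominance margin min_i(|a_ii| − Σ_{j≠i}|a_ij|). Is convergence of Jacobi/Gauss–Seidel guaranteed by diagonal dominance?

1

row 1: |7| − (4+2) = 1
row 2: |6.5| − (3+0.5) = 3
row 3: |3.2| − (2+0.2) = 1
minimum over rows = 1 → strictly diagonally dominant (convergence guaranteed)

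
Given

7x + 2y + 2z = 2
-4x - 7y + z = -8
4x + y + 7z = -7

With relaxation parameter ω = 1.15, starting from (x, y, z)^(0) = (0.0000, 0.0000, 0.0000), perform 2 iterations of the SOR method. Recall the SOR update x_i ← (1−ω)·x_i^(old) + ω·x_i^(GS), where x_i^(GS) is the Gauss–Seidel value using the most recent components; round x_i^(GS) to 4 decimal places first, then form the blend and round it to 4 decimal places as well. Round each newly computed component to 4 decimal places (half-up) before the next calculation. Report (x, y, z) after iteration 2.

Iteration 1:
  x: GS value = (2 - (2)·0.0000 - (2)·0.0000) / (7) = 0.2857;  x ← (1−ω)·0.0000 + ω·0.2857 = 0.3286
  y: GS value = (-8 - (-4)·0.3286 - (1)·0.0000) / (-7) = 0.9551;  y ← (1−ω)·0.0000 + ω·0.9551 = 1.0984
  z: GS value = (-7 - (4)·0.3286 - (1)·1.0984) / (7) = -1.3447;  z ← (1−ω)·0.0000 + ω·-1.3447 = -1.5464
Iteration 2:
  x: GS value = (2 - (2)·1.0984 - (2)·-1.5464) / (7) = 0.4137;  x ← (1−ω)·0.3286 + ω·0.4137 = 0.4265
  y: GS value = (-8 - (-4)·0.4265 - (1)·-1.5464) / (-7) = 0.6782;  y ← (1−ω)·1.0984 + ω·0.6782 = 0.6152
  z: GS value = (-7 - (4)·0.4265 - (1)·0.6152) / (7) = -1.3316;  z ← (1−ω)·-1.5464 + ω·-1.3316 = -1.2994

(0.4265, 0.6152, -1.2994)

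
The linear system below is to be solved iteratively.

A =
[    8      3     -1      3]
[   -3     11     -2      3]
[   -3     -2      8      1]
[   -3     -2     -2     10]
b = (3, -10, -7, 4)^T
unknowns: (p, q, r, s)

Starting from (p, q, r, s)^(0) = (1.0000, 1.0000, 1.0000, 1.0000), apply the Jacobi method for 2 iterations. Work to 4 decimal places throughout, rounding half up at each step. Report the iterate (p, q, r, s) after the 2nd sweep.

(0.1884, -1.3455, -1.2881, 0.1045)

Iteration 1:
  p = (3 - (3)·1.0000 - (-1)·1.0000 - (3)·1.0000) / (8) = -0.2500
  q = (-10 - (-3)·1.0000 - (-2)·1.0000 - (3)·1.0000) / (11) = -0.7273
  r = (-7 - (-3)·1.0000 - (-2)·1.0000 - (1)·1.0000) / (8) = -0.3750
  s = (4 - (-3)·1.0000 - (-2)·1.0000 - (-2)·1.0000) / (10) = 1.1000
Iteration 2:
  p = (3 - (3)·-0.7273 - (-1)·-0.3750 - (3)·1.1000) / (8) = 0.1884
  q = (-10 - (-3)·-0.2500 - (-2)·-0.3750 - (3)·1.1000) / (11) = -1.3455
  r = (-7 - (-3)·-0.2500 - (-2)·-0.7273 - (1)·1.1000) / (8) = -1.2881
  s = (4 - (-3)·-0.2500 - (-2)·-0.7273 - (-2)·-0.3750) / (10) = 0.1045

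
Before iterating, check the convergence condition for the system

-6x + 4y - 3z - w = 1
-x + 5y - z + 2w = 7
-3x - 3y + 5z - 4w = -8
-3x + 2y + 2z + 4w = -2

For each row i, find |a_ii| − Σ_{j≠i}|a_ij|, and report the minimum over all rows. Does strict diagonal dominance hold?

row 1: |-6| − (4+3+1) = -2
row 2: |5| − (1+1+2) = 1
row 3: |5| − (3+3+4) = -5
row 4: |4| − (3+2+2) = -3
minimum over rows = -5 → not strictly diagonally dominant

-5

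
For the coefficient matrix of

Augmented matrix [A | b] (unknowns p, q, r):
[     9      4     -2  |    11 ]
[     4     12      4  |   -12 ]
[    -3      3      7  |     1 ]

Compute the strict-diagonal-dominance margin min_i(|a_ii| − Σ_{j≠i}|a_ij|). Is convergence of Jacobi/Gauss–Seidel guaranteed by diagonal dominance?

row 1: |9| − (4+2) = 3
row 2: |12| − (4+4) = 4
row 3: |7| − (3+3) = 1
minimum over rows = 1 → strictly diagonally dominant (convergence guaranteed)

1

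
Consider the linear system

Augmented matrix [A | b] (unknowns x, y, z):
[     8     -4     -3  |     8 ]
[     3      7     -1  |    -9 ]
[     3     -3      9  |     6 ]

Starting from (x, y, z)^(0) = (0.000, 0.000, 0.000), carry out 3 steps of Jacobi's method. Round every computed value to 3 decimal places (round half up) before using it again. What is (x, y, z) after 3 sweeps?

(0.155, -1.559, -0.075)

Iteration 1:
  x = (8 - (-4)·0.000 - (-3)·0.000) / (8) = 1.000
  y = (-9 - (3)·0.000 - (-1)·0.000) / (7) = -1.286
  z = (6 - (3)·0.000 - (-3)·0.000) / (9) = 0.667
Iteration 2:
  x = (8 - (-4)·-1.286 - (-3)·0.667) / (8) = 0.607
  y = (-9 - (3)·1.000 - (-1)·0.667) / (7) = -1.619
  z = (6 - (3)·1.000 - (-3)·-1.286) / (9) = -0.095
Iteration 3:
  x = (8 - (-4)·-1.619 - (-3)·-0.095) / (8) = 0.155
  y = (-9 - (3)·0.607 - (-1)·-0.095) / (7) = -1.559
  z = (6 - (3)·0.607 - (-3)·-1.619) / (9) = -0.075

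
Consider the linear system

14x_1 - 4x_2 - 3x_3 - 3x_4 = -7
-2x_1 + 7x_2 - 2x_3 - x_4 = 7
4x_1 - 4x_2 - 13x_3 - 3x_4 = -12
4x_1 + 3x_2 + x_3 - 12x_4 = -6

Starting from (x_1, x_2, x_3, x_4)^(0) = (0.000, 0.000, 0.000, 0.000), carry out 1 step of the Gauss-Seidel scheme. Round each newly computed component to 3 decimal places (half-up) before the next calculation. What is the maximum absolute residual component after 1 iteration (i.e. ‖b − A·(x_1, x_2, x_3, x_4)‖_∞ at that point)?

6.716

Iteration 1:
  x_1 = (-7 - (-4)·0.000 - (-3)·0.000 - (-3)·0.000) / (14) = -0.500
  x_2 = (7 - (-2)·-0.500 - (-2)·0.000 - (-1)·0.000) / (7) = 0.857
  x_3 = (-12 - (4)·-0.500 - (-4)·0.857 - (-3)·0.000) / (-13) = 0.506
  x_4 = (-6 - (4)·-0.500 - (3)·0.857 - (1)·0.506) / (-12) = 0.590
Residual b − A·x = (6.716, 1.603, 1.776, 0.003); ∞-norm = 6.716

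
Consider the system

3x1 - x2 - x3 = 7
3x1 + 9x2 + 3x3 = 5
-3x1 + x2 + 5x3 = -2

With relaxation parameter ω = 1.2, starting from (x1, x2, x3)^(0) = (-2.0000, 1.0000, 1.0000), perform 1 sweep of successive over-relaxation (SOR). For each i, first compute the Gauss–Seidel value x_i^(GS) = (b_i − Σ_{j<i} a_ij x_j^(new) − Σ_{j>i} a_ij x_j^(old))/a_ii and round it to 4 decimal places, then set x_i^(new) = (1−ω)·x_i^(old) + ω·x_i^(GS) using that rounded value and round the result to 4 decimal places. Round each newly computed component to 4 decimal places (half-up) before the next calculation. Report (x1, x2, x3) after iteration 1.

(4.0000, -1.5333, 2.5680)

Iteration 1:
  x1: GS value = (7 - (-1)·1.0000 - (-1)·1.0000) / (3) = 3.0000;  x1 ← (1−ω)·-2.0000 + ω·3.0000 = 4.0000
  x2: GS value = (5 - (3)·4.0000 - (3)·1.0000) / (9) = -1.1111;  x2 ← (1−ω)·1.0000 + ω·-1.1111 = -1.5333
  x3: GS value = (-2 - (-3)·4.0000 - (1)·-1.5333) / (5) = 2.3067;  x3 ← (1−ω)·1.0000 + ω·2.3067 = 2.5680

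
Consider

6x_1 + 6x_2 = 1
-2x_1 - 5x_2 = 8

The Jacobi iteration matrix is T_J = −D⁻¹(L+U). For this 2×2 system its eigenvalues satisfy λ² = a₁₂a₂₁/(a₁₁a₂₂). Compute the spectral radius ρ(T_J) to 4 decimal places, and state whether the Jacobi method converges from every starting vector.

a₁₂a₂₁/(a₁₁a₂₂) = (6)·(-2) / ((6)·(-5)) = 0.400000
ρ = √|0.400000| = √0.400000 = 0.6325
ρ < 1, so Jacobi converges

0.6325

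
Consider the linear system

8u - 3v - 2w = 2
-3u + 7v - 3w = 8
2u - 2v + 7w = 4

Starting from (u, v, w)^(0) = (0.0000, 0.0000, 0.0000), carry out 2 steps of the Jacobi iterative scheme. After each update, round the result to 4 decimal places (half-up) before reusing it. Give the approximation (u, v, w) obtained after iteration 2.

(0.8214, 1.4949, 0.8265)

Iteration 1:
  u = (2 - (-3)·0.0000 - (-2)·0.0000) / (8) = 0.2500
  v = (8 - (-3)·0.0000 - (-3)·0.0000) / (7) = 1.1429
  w = (4 - (2)·0.0000 - (-2)·0.0000) / (7) = 0.5714
Iteration 2:
  u = (2 - (-3)·1.1429 - (-2)·0.5714) / (8) = 0.8214
  v = (8 - (-3)·0.2500 - (-3)·0.5714) / (7) = 1.4949
  w = (4 - (2)·0.2500 - (-2)·1.1429) / (7) = 0.8265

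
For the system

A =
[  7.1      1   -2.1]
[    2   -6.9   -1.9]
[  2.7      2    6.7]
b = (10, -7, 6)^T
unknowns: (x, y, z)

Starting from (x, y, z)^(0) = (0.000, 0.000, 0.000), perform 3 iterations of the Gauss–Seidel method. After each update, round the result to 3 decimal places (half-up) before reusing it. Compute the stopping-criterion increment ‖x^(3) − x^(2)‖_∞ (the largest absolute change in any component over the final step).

0.037

Iteration 1:
  x = (10 - (1)·0.000 - (-2.1)·0.000) / (7.1) = 1.408
  y = (-7 - (2)·1.408 - (-1.9)·0.000) / (-6.9) = 1.423
  z = (6 - (2.7)·1.408 - (2)·1.423) / (6.7) = -0.097
Iteration 2:
  x = (10 - (1)·1.423 - (-2.1)·-0.097) / (7.1) = 1.179
  y = (-7 - (2)·1.179 - (-1.9)·-0.097) / (-6.9) = 1.383
  z = (6 - (2.7)·1.179 - (2)·1.383) / (6.7) = 0.008
Iteration 3:
  x = (10 - (1)·1.383 - (-2.1)·0.008) / (7.1) = 1.216
  y = (-7 - (2)·1.216 - (-1.9)·0.008) / (-6.9) = 1.365
  z = (6 - (2.7)·1.216 - (2)·1.365) / (6.7) = -0.002
Change: (0.037, -0.018, -0.010) → max |·| = 0.037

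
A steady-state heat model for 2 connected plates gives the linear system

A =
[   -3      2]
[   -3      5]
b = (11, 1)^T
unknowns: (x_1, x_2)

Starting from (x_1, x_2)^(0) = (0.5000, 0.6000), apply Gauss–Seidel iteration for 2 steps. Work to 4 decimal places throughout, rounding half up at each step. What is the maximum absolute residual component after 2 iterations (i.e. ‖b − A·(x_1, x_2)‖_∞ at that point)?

1.8880

Iteration 1:
  x_1 = (11 - (2)·0.6000) / (-3) = -3.2667
  x_2 = (1 - (-3)·-3.2667) / (5) = -1.7600
Iteration 2:
  x_1 = (11 - (2)·-1.7600) / (-3) = -4.8400
  x_2 = (1 - (-3)·-4.8400) / (5) = -2.7040
Residual b − A·x = (1.8880, 0.0000); ∞-norm = 1.8880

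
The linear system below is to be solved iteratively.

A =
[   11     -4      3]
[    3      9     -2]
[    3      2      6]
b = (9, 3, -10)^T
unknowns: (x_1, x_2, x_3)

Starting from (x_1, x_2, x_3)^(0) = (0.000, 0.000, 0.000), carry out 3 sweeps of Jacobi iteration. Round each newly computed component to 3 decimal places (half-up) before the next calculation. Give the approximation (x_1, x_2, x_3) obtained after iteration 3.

Iteration 1:
  x_1 = (9 - (-4)·0.000 - (3)·0.000) / (11) = 0.818
  x_2 = (3 - (3)·0.000 - (-2)·0.000) / (9) = 0.333
  x_3 = (-10 - (3)·0.000 - (2)·0.000) / (6) = -1.667
Iteration 2:
  x_1 = (9 - (-4)·0.333 - (3)·-1.667) / (11) = 1.394
  x_2 = (3 - (3)·0.818 - (-2)·-1.667) / (9) = -0.310
  x_3 = (-10 - (3)·0.818 - (2)·0.333) / (6) = -2.187
Iteration 3:
  x_1 = (9 - (-4)·-0.310 - (3)·-2.187) / (11) = 1.302
  x_2 = (3 - (3)·1.394 - (-2)·-2.187) / (9) = -0.617
  x_3 = (-10 - (3)·1.394 - (2)·-0.310) / (6) = -2.260

(1.302, -0.617, -2.260)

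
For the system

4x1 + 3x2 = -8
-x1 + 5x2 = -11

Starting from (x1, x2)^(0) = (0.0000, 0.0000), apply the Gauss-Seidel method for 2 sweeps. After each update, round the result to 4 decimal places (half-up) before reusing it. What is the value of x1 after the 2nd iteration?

-0.0500

Iteration 1:
  x1 = (-8 - (3)·0.0000) / (4) = -2.0000
  x2 = (-11 - (-1)·-2.0000) / (5) = -2.6000
Iteration 2:
  x1 = (-8 - (3)·-2.6000) / (4) = -0.0500
  x2 = (-11 - (-1)·-0.0500) / (5) = -2.2100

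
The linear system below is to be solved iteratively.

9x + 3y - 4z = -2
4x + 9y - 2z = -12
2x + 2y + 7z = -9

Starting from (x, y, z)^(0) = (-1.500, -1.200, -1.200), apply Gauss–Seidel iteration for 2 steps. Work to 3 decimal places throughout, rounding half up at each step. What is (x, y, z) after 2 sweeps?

(-0.085, -1.467, -0.842)

Iteration 1:
  x = (-2 - (3)·-1.200 - (-4)·-1.200) / (9) = -0.356
  y = (-12 - (4)·-0.356 - (-2)·-1.200) / (9) = -1.442
  z = (-9 - (2)·-0.356 - (2)·-1.442) / (7) = -0.772
Iteration 2:
  x = (-2 - (3)·-1.442 - (-4)·-0.772) / (9) = -0.085
  y = (-12 - (4)·-0.085 - (-2)·-0.772) / (9) = -1.467
  z = (-9 - (2)·-0.085 - (2)·-1.467) / (7) = -0.842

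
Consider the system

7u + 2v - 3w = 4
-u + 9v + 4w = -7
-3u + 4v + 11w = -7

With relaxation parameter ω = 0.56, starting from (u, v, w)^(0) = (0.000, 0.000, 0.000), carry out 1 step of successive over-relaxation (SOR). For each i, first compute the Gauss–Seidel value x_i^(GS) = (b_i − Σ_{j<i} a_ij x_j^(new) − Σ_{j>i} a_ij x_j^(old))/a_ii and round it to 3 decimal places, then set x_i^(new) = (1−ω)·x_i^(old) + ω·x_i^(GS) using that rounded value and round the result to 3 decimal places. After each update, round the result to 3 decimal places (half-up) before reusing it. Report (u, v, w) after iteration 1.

Iteration 1:
  u: GS value = (4 - (2)·0.000 - (-3)·0.000) / (7) = 0.571;  u ← (1−ω)·0.000 + ω·0.571 = 0.320
  v: GS value = (-7 - (-1)·0.320 - (4)·0.000) / (9) = -0.742;  v ← (1−ω)·0.000 + ω·-0.742 = -0.416
  w: GS value = (-7 - (-3)·0.320 - (4)·-0.416) / (11) = -0.398;  w ← (1−ω)·0.000 + ω·-0.398 = -0.223

(0.320, -0.416, -0.223)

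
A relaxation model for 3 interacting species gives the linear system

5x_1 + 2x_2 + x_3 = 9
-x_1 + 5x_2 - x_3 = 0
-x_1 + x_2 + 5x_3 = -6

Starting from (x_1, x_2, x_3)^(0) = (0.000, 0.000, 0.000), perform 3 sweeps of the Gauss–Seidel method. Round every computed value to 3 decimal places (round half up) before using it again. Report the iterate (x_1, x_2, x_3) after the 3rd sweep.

Iteration 1:
  x_1 = (9 - (2)·0.000 - (1)·0.000) / (5) = 1.800
  x_2 = (0 - (-1)·1.800 - (-1)·0.000) / (5) = 0.360
  x_3 = (-6 - (-1)·1.800 - (1)·0.360) / (5) = -0.912
Iteration 2:
  x_1 = (9 - (2)·0.360 - (1)·-0.912) / (5) = 1.838
  x_2 = (0 - (-1)·1.838 - (-1)·-0.912) / (5) = 0.185
  x_3 = (-6 - (-1)·1.838 - (1)·0.185) / (5) = -0.869
Iteration 3:
  x_1 = (9 - (2)·0.185 - (1)·-0.869) / (5) = 1.900
  x_2 = (0 - (-1)·1.900 - (-1)·-0.869) / (5) = 0.206
  x_3 = (-6 - (-1)·1.900 - (1)·0.206) / (5) = -0.861

(1.900, 0.206, -0.861)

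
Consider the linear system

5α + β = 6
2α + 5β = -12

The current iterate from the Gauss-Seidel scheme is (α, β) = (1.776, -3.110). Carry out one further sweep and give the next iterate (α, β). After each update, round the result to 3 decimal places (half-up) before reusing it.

(1.822, -3.129)

One sweep:
  α = (6 - (1)·-3.110) / (5) = 1.822
  β = (-12 - (2)·1.822) / (5) = -3.129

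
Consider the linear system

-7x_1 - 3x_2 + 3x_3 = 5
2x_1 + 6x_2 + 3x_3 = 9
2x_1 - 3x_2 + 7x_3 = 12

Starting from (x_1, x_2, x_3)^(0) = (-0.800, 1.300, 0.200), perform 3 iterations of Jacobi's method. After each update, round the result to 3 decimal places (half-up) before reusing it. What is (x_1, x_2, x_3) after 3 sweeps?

(0.196, 0.235, 2.093)

Iteration 1:
  x_1 = (5 - (-3)·1.300 - (3)·0.200) / (-7) = -1.186
  x_2 = (9 - (2)·-0.800 - (3)·0.200) / (6) = 1.667
  x_3 = (12 - (2)·-0.800 - (-3)·1.300) / (7) = 2.500
Iteration 2:
  x_1 = (5 - (-3)·1.667 - (3)·2.500) / (-7) = -0.357
  x_2 = (9 - (2)·-1.186 - (3)·2.500) / (6) = 0.645
  x_3 = (12 - (2)·-1.186 - (-3)·1.667) / (7) = 2.768
Iteration 3:
  x_1 = (5 - (-3)·0.645 - (3)·2.768) / (-7) = 0.196
  x_2 = (9 - (2)·-0.357 - (3)·2.768) / (6) = 0.235
  x_3 = (12 - (2)·-0.357 - (-3)·0.645) / (7) = 2.093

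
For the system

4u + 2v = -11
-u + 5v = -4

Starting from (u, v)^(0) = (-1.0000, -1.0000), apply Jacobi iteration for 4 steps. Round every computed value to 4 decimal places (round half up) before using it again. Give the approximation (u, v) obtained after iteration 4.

Iteration 1:
  u = (-11 - (2)·-1.0000) / (4) = -2.2500
  v = (-4 - (-1)·-1.0000) / (5) = -1.0000
Iteration 2:
  u = (-11 - (2)·-1.0000) / (4) = -2.2500
  v = (-4 - (-1)·-2.2500) / (5) = -1.2500
Iteration 3:
  u = (-11 - (2)·-1.2500) / (4) = -2.1250
  v = (-4 - (-1)·-2.2500) / (5) = -1.2500
Iteration 4:
  u = (-11 - (2)·-1.2500) / (4) = -2.1250
  v = (-4 - (-1)·-2.1250) / (5) = -1.2250

(-2.1250, -1.2250)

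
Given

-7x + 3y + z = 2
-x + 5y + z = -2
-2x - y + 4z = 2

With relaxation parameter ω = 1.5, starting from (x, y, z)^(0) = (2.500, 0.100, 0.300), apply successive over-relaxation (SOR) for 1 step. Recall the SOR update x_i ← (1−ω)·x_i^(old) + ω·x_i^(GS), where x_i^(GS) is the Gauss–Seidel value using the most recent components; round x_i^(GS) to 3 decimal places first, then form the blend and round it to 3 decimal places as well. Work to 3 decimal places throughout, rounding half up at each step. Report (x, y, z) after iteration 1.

Iteration 1:
  x: GS value = (2 - (3)·0.100 - (1)·0.300) / (-7) = -0.200;  x ← (1−ω)·2.500 + ω·-0.200 = -1.550
  y: GS value = (-2 - (-1)·-1.550 - (1)·0.300) / (5) = -0.770;  y ← (1−ω)·0.100 + ω·-0.770 = -1.205
  z: GS value = (2 - (-2)·-1.550 - (-1)·-1.205) / (4) = -0.576;  z ← (1−ω)·0.300 + ω·-0.576 = -1.014

(-1.550, -1.205, -1.014)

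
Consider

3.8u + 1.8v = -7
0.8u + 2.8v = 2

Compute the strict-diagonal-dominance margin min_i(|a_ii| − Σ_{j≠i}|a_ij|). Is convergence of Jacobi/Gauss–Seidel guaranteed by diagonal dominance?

row 1: |3.8| − (1.8) = 2
row 2: |2.8| − (0.8) = 2
minimum over rows = 2 → strictly diagonally dominant (convergence guaranteed)

2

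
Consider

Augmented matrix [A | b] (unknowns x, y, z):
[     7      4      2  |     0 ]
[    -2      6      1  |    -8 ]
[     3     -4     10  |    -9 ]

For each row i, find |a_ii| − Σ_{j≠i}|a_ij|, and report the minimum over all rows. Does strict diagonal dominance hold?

1

row 1: |7| − (4+2) = 1
row 2: |6| − (2+1) = 3
row 3: |10| − (3+4) = 3
minimum over rows = 1 → strictly diagonally dominant (convergence guaranteed)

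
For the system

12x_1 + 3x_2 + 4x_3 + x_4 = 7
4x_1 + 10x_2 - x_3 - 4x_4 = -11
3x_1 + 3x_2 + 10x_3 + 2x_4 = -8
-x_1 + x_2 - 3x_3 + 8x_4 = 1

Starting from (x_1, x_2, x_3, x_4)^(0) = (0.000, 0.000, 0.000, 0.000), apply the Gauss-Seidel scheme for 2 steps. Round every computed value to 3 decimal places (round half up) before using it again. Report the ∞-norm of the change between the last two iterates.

Iteration 1:
  x_1 = (7 - (3)·0.000 - (4)·0.000 - (1)·0.000) / (12) = 0.583
  x_2 = (-11 - (4)·0.583 - (-1)·0.000 - (-4)·0.000) / (10) = -1.333
  x_3 = (-8 - (3)·0.583 - (3)·-1.333 - (2)·0.000) / (10) = -0.575
  x_4 = (1 - (-1)·0.583 - (1)·-1.333 - (-3)·-0.575) / (8) = 0.149
Iteration 2:
  x_1 = (7 - (3)·-1.333 - (4)·-0.575 - (1)·0.149) / (12) = 1.096
  x_2 = (-11 - (4)·1.096 - (-1)·-0.575 - (-4)·0.149) / (10) = -1.536
  x_3 = (-8 - (3)·1.096 - (3)·-1.536 - (2)·0.149) / (10) = -0.698
  x_4 = (1 - (-1)·1.096 - (1)·-1.536 - (-3)·-0.698) / (8) = 0.192
Change: (0.513, -0.203, -0.123, 0.043) → max |·| = 0.513

0.513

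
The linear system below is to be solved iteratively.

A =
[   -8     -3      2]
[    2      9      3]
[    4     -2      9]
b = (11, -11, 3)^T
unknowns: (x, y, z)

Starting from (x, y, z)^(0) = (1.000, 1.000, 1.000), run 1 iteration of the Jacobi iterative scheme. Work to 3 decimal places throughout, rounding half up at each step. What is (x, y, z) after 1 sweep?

(-1.500, -1.778, 0.111)

Iteration 1:
  x = (11 - (-3)·1.000 - (2)·1.000) / (-8) = -1.500
  y = (-11 - (2)·1.000 - (3)·1.000) / (9) = -1.778
  z = (3 - (4)·1.000 - (-2)·1.000) / (9) = 0.111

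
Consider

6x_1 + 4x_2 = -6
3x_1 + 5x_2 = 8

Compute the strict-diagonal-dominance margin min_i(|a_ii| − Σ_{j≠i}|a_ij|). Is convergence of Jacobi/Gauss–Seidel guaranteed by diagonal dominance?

2

row 1: |6| − (4) = 2
row 2: |5| − (3) = 2
minimum over rows = 2 → strictly diagonally dominant (convergence guaranteed)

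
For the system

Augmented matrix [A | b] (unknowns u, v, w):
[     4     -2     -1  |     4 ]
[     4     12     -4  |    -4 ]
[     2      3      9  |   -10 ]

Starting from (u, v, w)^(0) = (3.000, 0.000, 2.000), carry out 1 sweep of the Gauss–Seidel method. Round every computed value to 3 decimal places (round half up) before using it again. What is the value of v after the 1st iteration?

Iteration 1:
  u = (4 - (-2)·0.000 - (-1)·2.000) / (4) = 1.500
  v = (-4 - (4)·1.500 - (-4)·2.000) / (12) = -0.167
  w = (-10 - (2)·1.500 - (3)·-0.167) / (9) = -1.389

-0.167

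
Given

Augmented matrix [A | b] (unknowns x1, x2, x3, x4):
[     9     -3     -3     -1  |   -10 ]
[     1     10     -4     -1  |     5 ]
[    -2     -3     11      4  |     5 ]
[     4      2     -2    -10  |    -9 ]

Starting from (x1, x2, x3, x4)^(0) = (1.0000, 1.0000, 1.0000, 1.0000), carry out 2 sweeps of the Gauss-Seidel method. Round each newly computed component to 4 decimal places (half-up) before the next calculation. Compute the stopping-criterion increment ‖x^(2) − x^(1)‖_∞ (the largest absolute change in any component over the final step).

0.2612

Iteration 1:
  x1 = (-10 - (-3)·1.0000 - (-3)·1.0000 - (-1)·1.0000) / (9) = -0.3333
  x2 = (5 - (1)·-0.3333 - (-4)·1.0000 - (-1)·1.0000) / (10) = 1.0333
  x3 = (5 - (-2)·-0.3333 - (-3)·1.0333 - (4)·1.0000) / (11) = 0.3121
  x4 = (-9 - (4)·-0.3333 - (2)·1.0333 - (-2)·0.3121) / (-10) = 0.9109
Iteration 2:
  x1 = (-10 - (-3)·1.0333 - (-3)·0.3121 - (-1)·0.9109) / (9) = -0.5614
  x2 = (5 - (1)·-0.5614 - (-4)·0.3121 - (-1)·0.9109) / (10) = 0.7721
  x3 = (5 - (-2)·-0.5614 - (-3)·0.7721 - (4)·0.9109) / (11) = 0.2318
  x4 = (-9 - (4)·-0.5614 - (2)·0.7721 - (-2)·0.2318) / (-10) = 0.7835
Change: (-0.2281, -0.2612, -0.0803, -0.1274) → max |·| = 0.2612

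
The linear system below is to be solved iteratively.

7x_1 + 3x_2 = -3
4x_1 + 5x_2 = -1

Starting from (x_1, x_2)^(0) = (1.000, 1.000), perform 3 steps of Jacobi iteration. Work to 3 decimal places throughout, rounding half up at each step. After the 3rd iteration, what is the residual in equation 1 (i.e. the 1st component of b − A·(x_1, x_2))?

2.059

Iteration 1:
  x_1 = (-3 - (3)·1.000) / (7) = -0.857
  x_2 = (-1 - (4)·1.000) / (5) = -1.000
Iteration 2:
  x_1 = (-3 - (3)·-1.000) / (7) = 0.000
  x_2 = (-1 - (4)·-0.857) / (5) = 0.486
Iteration 3:
  x_1 = (-3 - (3)·0.486) / (7) = -0.637
  x_2 = (-1 - (4)·0.000) / (5) = -0.200
Residual b − A·x = (2.059, 2.548)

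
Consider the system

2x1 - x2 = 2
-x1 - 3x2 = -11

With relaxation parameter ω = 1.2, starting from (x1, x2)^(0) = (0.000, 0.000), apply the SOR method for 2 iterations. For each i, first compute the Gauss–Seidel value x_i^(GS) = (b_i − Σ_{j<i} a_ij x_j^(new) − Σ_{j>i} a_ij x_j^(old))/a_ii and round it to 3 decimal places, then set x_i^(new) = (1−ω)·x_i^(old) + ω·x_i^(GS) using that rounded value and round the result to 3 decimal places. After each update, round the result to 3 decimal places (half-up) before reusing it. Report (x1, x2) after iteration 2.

Iteration 1:
  x1: GS value = (2 - (-1)·0.000) / (2) = 1.000;  x1 ← (1−ω)·0.000 + ω·1.000 = 1.200
  x2: GS value = (-11 - (-1)·1.200) / (-3) = 3.267;  x2 ← (1−ω)·0.000 + ω·3.267 = 3.920
Iteration 2:
  x1: GS value = (2 - (-1)·3.920) / (2) = 2.960;  x1 ← (1−ω)·1.200 + ω·2.960 = 3.312
  x2: GS value = (-11 - (-1)·3.312) / (-3) = 2.563;  x2 ← (1−ω)·3.920 + ω·2.563 = 2.292

(3.312, 2.292)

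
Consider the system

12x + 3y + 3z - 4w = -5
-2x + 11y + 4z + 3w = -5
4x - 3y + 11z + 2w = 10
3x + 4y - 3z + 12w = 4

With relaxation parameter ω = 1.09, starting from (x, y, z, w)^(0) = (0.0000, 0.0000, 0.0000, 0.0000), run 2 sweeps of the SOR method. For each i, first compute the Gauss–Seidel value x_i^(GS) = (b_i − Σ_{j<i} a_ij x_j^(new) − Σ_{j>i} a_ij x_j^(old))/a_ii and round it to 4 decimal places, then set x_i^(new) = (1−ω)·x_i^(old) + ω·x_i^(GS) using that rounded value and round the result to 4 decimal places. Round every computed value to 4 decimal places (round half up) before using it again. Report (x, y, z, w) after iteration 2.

(-0.1724, -1.1608, 0.4320, 0.8624)

Iteration 1:
  x: GS value = (-5 - (3)·0.0000 - (3)·0.0000 - (-4)·0.0000) / (12) = -0.4167;  x ← (1−ω)·0.0000 + ω·-0.4167 = -0.4542
  y: GS value = (-5 - (-2)·-0.4542 - (4)·0.0000 - (3)·0.0000) / (11) = -0.5371;  y ← (1−ω)·0.0000 + ω·-0.5371 = -0.5854
  z: GS value = (10 - (4)·-0.4542 - (-3)·-0.5854 - (2)·0.0000) / (11) = 0.9146;  z ← (1−ω)·0.0000 + ω·0.9146 = 0.9969
  w: GS value = (4 - (3)·-0.4542 - (4)·-0.5854 - (-3)·0.9969) / (12) = 0.8912;  w ← (1−ω)·0.0000 + ω·0.8912 = 0.9714
Iteration 2:
  x: GS value = (-5 - (3)·-0.5854 - (3)·0.9969 - (-4)·0.9714) / (12) = -0.1957;  x ← (1−ω)·-0.4542 + ω·-0.1957 = -0.1724
  y: GS value = (-5 - (-2)·-0.1724 - (4)·0.9969 - (3)·0.9714) / (11) = -1.1133;  y ← (1−ω)·-0.5854 + ω·-1.1133 = -1.1608
  z: GS value = (10 - (4)·-0.1724 - (-3)·-1.1608 - (2)·0.9714) / (11) = 0.4786;  z ← (1−ω)·0.9969 + ω·0.4786 = 0.4320
  w: GS value = (4 - (3)·-0.1724 - (4)·-1.1608 - (-3)·0.4320) / (12) = 0.8714;  w ← (1−ω)·0.9714 + ω·0.8714 = 0.8624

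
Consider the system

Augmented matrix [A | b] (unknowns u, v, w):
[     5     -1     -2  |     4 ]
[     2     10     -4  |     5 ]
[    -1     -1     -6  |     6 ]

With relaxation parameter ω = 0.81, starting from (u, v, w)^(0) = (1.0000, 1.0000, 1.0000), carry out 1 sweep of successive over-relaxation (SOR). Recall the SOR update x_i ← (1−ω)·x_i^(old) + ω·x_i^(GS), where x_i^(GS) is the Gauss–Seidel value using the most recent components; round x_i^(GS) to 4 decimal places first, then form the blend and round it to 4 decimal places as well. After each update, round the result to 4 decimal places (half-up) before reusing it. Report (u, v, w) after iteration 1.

(1.3240, 0.7045, -0.8939)

Iteration 1:
  u: GS value = (4 - (-1)·1.0000 - (-2)·1.0000) / (5) = 1.4000;  u ← (1−ω)·1.0000 + ω·1.4000 = 1.3240
  v: GS value = (5 - (2)·1.3240 - (-4)·1.0000) / (10) = 0.6352;  v ← (1−ω)·1.0000 + ω·0.6352 = 0.7045
  w: GS value = (6 - (-1)·1.3240 - (-1)·0.7045) / (-6) = -1.3381;  w ← (1−ω)·1.0000 + ω·-1.3381 = -0.8939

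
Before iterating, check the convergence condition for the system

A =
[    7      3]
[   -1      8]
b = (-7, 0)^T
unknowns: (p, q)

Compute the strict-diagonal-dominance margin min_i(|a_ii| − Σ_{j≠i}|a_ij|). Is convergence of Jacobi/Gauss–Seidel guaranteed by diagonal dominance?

4

row 1: |7| − (3) = 4
row 2: |8| − (1) = 7
minimum over rows = 4 → strictly diagonally dominant (convergence guaranteed)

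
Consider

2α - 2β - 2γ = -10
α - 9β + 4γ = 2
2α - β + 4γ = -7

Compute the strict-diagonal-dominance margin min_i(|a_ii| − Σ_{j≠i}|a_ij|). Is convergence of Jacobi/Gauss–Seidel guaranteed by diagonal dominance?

-2

row 1: |2| − (2+2) = -2
row 2: |-9| − (1+4) = 4
row 3: |4| − (2+1) = 1
minimum over rows = -2 → not strictly diagonally dominant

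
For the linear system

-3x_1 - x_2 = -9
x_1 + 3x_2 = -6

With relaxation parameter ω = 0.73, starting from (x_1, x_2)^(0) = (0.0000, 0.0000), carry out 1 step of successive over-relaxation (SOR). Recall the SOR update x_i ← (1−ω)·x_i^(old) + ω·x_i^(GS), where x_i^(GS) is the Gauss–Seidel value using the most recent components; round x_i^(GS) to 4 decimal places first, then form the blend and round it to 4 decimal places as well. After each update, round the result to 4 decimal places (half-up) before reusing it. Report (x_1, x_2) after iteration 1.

(2.1900, -1.9929)

Iteration 1:
  x_1: GS value = (-9 - (-1)·0.0000) / (-3) = 3.0000;  x_1 ← (1−ω)·0.0000 + ω·3.0000 = 2.1900
  x_2: GS value = (-6 - (1)·2.1900) / (3) = -2.7300;  x_2 ← (1−ω)·0.0000 + ω·-2.7300 = -1.9929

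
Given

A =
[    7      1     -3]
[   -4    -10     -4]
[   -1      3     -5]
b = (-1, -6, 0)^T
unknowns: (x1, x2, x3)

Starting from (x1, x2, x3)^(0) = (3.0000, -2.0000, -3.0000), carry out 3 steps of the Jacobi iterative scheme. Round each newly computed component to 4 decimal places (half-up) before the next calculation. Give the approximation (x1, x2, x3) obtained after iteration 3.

Iteration 1:
  x1 = (-1 - (1)·-2.0000 - (-3)·-3.0000) / (7) = -1.1429
  x2 = (-6 - (-4)·3.0000 - (-4)·-3.0000) / (-10) = 0.6000
  x3 = (0 - (-1)·3.0000 - (3)·-2.0000) / (-5) = -1.8000
Iteration 2:
  x1 = (-1 - (1)·0.6000 - (-3)·-1.8000) / (7) = -1.0000
  x2 = (-6 - (-4)·-1.1429 - (-4)·-1.8000) / (-10) = 1.7772
  x3 = (0 - (-1)·-1.1429 - (3)·0.6000) / (-5) = 0.5886
Iteration 3:
  x1 = (-1 - (1)·1.7772 - (-3)·0.5886) / (7) = -0.1445
  x2 = (-6 - (-4)·-1.0000 - (-4)·0.5886) / (-10) = 0.7646
  x3 = (0 - (-1)·-1.0000 - (3)·1.7772) / (-5) = 1.2663

(-0.1445, 0.7646, 1.2663)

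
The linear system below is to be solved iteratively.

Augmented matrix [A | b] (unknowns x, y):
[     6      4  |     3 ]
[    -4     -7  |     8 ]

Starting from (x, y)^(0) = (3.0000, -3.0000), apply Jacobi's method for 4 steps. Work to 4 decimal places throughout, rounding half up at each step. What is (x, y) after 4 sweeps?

(2.1780, -2.4082)

Iteration 1:
  x = (3 - (4)·-3.0000) / (6) = 2.5000
  y = (8 - (-4)·3.0000) / (-7) = -2.8571
Iteration 2:
  x = (3 - (4)·-2.8571) / (6) = 2.4047
  y = (8 - (-4)·2.5000) / (-7) = -2.5714
Iteration 3:
  x = (3 - (4)·-2.5714) / (6) = 2.2143
  y = (8 - (-4)·2.4047) / (-7) = -2.5170
Iteration 4:
  x = (3 - (4)·-2.5170) / (6) = 2.1780
  y = (8 - (-4)·2.2143) / (-7) = -2.4082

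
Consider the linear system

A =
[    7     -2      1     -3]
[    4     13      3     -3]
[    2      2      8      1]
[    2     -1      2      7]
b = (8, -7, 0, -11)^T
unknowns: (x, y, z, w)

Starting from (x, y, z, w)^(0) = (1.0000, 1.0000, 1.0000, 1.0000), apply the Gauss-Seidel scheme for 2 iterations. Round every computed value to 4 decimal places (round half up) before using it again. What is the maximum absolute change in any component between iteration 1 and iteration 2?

1.7485

Iteration 1:
  x = (8 - (-2)·1.0000 - (1)·1.0000 - (-3)·1.0000) / (7) = 1.7143
  y = (-7 - (4)·1.7143 - (3)·1.0000 - (-3)·1.0000) / (13) = -1.0659
  z = (0 - (2)·1.7143 - (2)·-1.0659 - (1)·1.0000) / (8) = -0.2871
  w = (-11 - (2)·1.7143 - (-1)·-1.0659 - (2)·-0.2871) / (7) = -2.1315
Iteration 2:
  x = (8 - (-2)·-1.0659 - (1)·-0.2871 - (-3)·-2.1315) / (7) = -0.0342
  y = (-7 - (4)·-0.0342 - (3)·-0.2871 - (-3)·-2.1315) / (13) = -0.9536
  z = (0 - (2)·-0.0342 - (2)·-0.9536 - (1)·-2.1315) / (8) = 0.5134
  w = (-11 - (2)·-0.0342 - (-1)·-0.9536 - (2)·0.5134) / (7) = -1.8446
Change: (-1.7485, 0.1123, 0.8005, 0.2869) → max |·| = 1.7485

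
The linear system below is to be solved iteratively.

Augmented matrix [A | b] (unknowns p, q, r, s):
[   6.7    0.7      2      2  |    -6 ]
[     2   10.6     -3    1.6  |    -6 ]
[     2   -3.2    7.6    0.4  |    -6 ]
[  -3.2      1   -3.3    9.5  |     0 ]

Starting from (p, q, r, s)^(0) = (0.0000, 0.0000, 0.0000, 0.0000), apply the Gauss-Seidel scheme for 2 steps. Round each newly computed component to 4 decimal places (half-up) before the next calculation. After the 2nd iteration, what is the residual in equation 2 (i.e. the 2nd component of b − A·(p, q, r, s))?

Iteration 1:
  p = (-6 - (0.7)·0.0000 - (2)·0.0000 - (2)·0.0000) / (6.7) = -0.8955
  q = (-6 - (2)·-0.8955 - (-3)·0.0000 - (1.6)·0.0000) / (10.6) = -0.3971
  r = (-6 - (2)·-0.8955 - (-3.2)·-0.3971 - (0.4)·0.0000) / (7.6) = -0.7210
  s = (0 - (-3.2)·-0.8955 - (1)·-0.3971 - (-3.3)·-0.7210) / (9.5) = -0.5103
Iteration 2:
  p = (-6 - (0.7)·-0.3971 - (2)·-0.7210 - (2)·-0.5103) / (6.7) = -0.4865
  q = (-6 - (2)·-0.4865 - (-3)·-0.7210 - (1.6)·-0.5103) / (10.6) = -0.6013
  r = (-6 - (2)·-0.4865 - (-3.2)·-0.6013 - (0.4)·-0.5103) / (7.6) = -0.8878
  s = (0 - (-3.2)·-0.4865 - (1)·-0.6013 - (-3.3)·-0.8878) / (9.5) = -0.4090
Residual b − A·x = (0.2741, -0.6622, -0.0403, 0.0003)

-0.6622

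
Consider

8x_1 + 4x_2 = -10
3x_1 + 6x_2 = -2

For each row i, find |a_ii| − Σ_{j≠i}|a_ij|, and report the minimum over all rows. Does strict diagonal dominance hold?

row 1: |8| − (4) = 4
row 2: |6| − (3) = 3
minimum over rows = 3 → strictly diagonally dominant (convergence guaranteed)

3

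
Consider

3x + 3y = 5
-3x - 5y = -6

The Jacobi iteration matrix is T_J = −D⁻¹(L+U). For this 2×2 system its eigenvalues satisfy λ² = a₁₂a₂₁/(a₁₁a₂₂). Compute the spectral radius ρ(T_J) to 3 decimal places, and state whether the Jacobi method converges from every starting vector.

a₁₂a₂₁/(a₁₁a₂₂) = (3)·(-3) / ((3)·(-5)) = 0.600000
ρ = √|0.600000| = √0.600000 = 0.775
ρ < 1, so Jacobi converges

0.775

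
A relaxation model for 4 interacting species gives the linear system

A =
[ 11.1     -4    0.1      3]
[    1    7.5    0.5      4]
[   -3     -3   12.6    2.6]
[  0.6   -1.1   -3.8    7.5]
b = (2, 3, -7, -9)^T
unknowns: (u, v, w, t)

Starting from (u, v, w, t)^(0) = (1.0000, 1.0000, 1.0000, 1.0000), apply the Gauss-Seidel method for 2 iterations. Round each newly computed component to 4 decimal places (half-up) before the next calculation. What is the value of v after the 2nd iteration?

1.2514

Iteration 1:
  u = (2 - (-4)·1.0000 - (0.1)·1.0000 - (3)·1.0000) / (11.1) = 0.2613
  v = (3 - (1)·0.2613 - (0.5)·1.0000 - (4)·1.0000) / (7.5) = -0.2348
  w = (-7 - (-3)·0.2613 - (-3)·-0.2348 - (2.6)·1.0000) / (12.6) = -0.7556
  t = (-9 - (0.6)·0.2613 - (-1.1)·-0.2348 - (-3.8)·-0.7556) / (7.5) = -1.6382
Iteration 2:
  u = (2 - (-4)·-0.2348 - (0.1)·-0.7556 - (3)·-1.6382) / (11.1) = 0.5451
  v = (3 - (1)·0.5451 - (0.5)·-0.7556 - (4)·-1.6382) / (7.5) = 1.2514
  w = (-7 - (-3)·0.5451 - (-3)·1.2514 - (2.6)·-1.6382) / (12.6) = 0.2102
  t = (-9 - (0.6)·0.5451 - (-1.1)·1.2514 - (-3.8)·0.2102) / (7.5) = -0.9536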